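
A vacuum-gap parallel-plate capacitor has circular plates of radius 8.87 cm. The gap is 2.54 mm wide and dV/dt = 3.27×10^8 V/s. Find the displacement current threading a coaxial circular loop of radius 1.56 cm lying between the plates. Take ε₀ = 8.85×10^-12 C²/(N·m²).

8.71×10^-4 A

I_d = C dV/dt with C = ε₀πR²/d = 8.613×10^-11 F, so I_d = (8.613×10^-11)(3.27×10^8) = 0.02816 A.
Since J_d is uniform, the enclosed fraction is (r/R)² = 0.03093, giving I_d,enc = 8.71×10^-4 A.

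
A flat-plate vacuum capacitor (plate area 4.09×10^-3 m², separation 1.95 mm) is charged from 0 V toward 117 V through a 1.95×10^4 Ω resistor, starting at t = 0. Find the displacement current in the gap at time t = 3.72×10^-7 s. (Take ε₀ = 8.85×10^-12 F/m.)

C = ε₀A/d = (8.85×10^-12)(4.09×10^-3)/(1.95×10^-3) = 1.856×10^-11 F, so τ = RC = 3.619×10^-7 s.
The conduction current is I(t) = (V₀/R) e^(−t/τ), and the displacement current between the plates equals it.
t/τ = 1.028; I_d = (117/1.95×10^4) · e^(−1.028) = (6.000×10^-3)(0.3577) = 2.15×10^-3 A.

2.15×10^-3 A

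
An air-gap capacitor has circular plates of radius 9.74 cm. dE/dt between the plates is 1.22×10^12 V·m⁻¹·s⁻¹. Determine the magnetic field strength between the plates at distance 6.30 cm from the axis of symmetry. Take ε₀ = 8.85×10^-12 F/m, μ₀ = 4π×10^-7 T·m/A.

I_d = ε₀ dΦ_E/dt = ε₀ πR² (dE/dt) = (8.85×10^-12)(0.02980)(1.22×10^12) = 0.3218 A through the full plate area.
An Ampèrian loop of radius r encloses a fraction (r/R)² of I_d. Then B·2πr = μ₀ I_d (r/R)², giving B = μ₀ I_d r/(2πR²) = 4.27×10^-7 T.

4.27×10^-7 T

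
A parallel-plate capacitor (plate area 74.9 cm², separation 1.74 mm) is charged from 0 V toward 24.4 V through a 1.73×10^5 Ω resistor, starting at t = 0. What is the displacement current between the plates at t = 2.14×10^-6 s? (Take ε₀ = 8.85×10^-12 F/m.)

C = ε₀A/d = (8.85×10^-12)(7.49×10^-3)/(1.74×10^-3) = 3.810×10^-11 F, so τ = RC = 6.591×10^-6 s.
The conduction current is I(t) = (V₀/R) e^(−t/τ), and the displacement current between the plates equals it.
t/τ = 0.3247; I_d = (24.4/1.73×10^5) · e^(−0.3247) = (1.410×10^-4)(0.7227) = 1.02×10^-4 A.

1.02×10^-4 A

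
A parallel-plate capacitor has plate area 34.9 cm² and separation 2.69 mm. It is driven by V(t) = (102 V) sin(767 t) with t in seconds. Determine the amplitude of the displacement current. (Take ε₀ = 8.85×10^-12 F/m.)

8.98×10^-7 A

The displacement current equals the conduction current C dV/dt, which peaks at C V₀ ω.
With C = ε₀A/d = (8.85×10^-12)(3.49×10^-3)/(2.69×10^-3) = 1.148×10^-11 F and ω = 767 rad/s, I_d,max = (1.148×10^-11)(102)(767) = 8.98×10^-7 A.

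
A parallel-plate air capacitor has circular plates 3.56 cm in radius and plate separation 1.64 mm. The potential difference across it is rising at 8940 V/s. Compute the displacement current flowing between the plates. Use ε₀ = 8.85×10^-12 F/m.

The field between the plates is E = V/d, so dE/dt = (8940)/(1.64×10^-3 m) = 5.451×10^6 V/(m·s).
I_d = ε₀ A (dE/dt) = (8.85×10^-12)(3.982×10^-3)(5.451×10^6) = 1.92×10^-7 A.

1.92×10^-7 A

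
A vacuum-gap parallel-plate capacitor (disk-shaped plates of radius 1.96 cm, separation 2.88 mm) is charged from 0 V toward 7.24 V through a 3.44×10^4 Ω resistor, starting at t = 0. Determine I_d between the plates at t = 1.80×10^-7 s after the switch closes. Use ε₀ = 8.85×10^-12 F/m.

C = ε₀A/d = (8.85×10^-12)(1.207×10^-3)/(2.88×10^-3) = 3.709×10^-12 F and τ = RC = 1.276×10^-7 s. I_d in the gap equals the RC charging current.
I_d(t) = (V₀/R) e^(−t/τ) = 2.105×10^-4 · e^(−1.411) = 5.13×10^-5 A.

5.13×10^-5 A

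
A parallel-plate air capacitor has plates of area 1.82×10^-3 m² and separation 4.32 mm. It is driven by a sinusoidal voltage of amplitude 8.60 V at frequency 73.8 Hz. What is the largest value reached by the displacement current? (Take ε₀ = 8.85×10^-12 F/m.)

The displacement current equals the conduction current C dV/dt, which peaks at C V₀ ω.
With C = ε₀A/d = (8.85×10^-12)(1.82×10^-3)/(4.32×10^-3) = 3.728×10^-12 F and ω = 2πf = 463.7 rad/s, I_d,max = (3.728×10^-12)(8.60)(463.7) = 1.49×10^-8 A.

1.49×10^-8 A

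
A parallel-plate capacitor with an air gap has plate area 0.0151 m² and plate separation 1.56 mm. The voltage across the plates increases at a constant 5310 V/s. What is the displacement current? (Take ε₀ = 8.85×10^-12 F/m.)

The field between the plates is E = V/d, so dE/dt = (5310)/(1.56×10^-3 m) = 3.404×10^6 V/(m·s).
I_d = ε₀ A (dE/dt) = (8.85×10^-12)(0.0151)(3.404×10^6) = 4.55×10^-7 A.

4.55×10^-7 A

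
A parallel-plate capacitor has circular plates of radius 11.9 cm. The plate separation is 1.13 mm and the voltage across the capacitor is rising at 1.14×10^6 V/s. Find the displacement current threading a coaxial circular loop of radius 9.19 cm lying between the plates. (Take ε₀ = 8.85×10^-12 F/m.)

I_d = C dV/dt with C = ε₀πR²/d = 3.484×10^-10 F, so I_d = (3.484×10^-10)(1.14×10^6) = 3.972×10^-4 A.
Through an area πr² the displacement current is I_d·(πr²/πR²) = I_d (r/R)² = 2.37×10^-4 A.

2.37×10^-4 A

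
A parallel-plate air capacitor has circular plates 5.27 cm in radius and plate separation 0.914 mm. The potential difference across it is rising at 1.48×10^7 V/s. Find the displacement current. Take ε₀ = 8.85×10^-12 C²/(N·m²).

The field between the plates is E = V/d, so dE/dt = (1.48×10^7)/(9.14×10^-4 m) = 1.619×10^10 V/(m·s).
I_d = ε₀ A (dE/dt) = (8.85×10^-12)(8.725×10^-3)(1.619×10^10) = 1.25×10^-3 A.

1.25×10^-3 A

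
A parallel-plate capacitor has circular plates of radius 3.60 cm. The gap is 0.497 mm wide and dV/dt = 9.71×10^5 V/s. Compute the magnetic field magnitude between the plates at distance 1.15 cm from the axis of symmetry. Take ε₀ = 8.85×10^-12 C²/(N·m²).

dE/dt = (dV/dt)/d = 1.954×10^9 V/(m·s); I_d = ε₀(πR²)(dE/dt) = (8.85×10^-12)(4.072×10^-3)(1.954×10^9) = 7.042×10^-5 A.
For r < R the Ampère–Maxwell law gives B(2πr) = μ₀ I_d (r²/R²), so B = μ₀ I_d r/(2πR²) = (4π×10^-7)(7.042×10^-5)(0.0115)/(2π·0.0360²) = 1.25×10^-10 T.

1.25×10^-10 T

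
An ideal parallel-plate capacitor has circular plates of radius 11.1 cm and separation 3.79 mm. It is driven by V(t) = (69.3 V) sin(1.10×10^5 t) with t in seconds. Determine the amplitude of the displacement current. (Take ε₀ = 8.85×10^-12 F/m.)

6.89×10^-4 A

C = ε₀A/d = (8.85×10^-12)(0.03871)/(3.79×10^-3) = 9.039×10^-11 F; ω = 1.10×10^5 rad/s.
I_d = C dV/dt, so |I_d|_max = C V₀ ω = (9.039×10^-11)(69.3)(1.10×10^5) = 6.89×10^-4 A.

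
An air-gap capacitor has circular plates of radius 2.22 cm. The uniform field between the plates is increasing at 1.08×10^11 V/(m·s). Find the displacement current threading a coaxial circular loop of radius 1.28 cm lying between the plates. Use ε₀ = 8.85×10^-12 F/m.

Total displacement current: I_d = ε₀(πR²)(dE/dt) = (8.85×10^-12)(1.548×10^-3)(1.08×10^11) = 1.480×10^-3 A.
Since J_d is uniform, the enclosed fraction is (r/R)² = 0.3324, giving I_d,enc = 4.92×10^-4 A.

4.92×10^-4 A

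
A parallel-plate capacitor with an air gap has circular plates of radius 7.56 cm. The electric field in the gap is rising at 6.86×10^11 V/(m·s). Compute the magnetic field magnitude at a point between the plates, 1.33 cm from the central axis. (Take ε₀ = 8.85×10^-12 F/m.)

I_d = ε₀ dΦ_E/dt = ε₀ πR² (dE/dt) = (8.85×10^-12)(0.01796)(6.86×10^11) = 0.1090 A through the full plate area.
∮B·dl = μ₀ I_d,enc with I_d,enc = I_d r²/R² = 3.374×10^-3 A; so B = μ₀ I_d,enc/(2πr) = 5.07×10^-8 T.

5.07×10^-8 T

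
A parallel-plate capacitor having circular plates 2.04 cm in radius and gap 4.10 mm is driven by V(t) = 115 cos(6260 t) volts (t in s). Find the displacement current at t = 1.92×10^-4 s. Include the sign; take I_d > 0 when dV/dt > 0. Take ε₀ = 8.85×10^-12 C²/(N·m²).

-1.89×10^-6 A

C = ε₀A/d = (8.85×10^-12)(1.307×10^-3)/(4.10×10^-3) = 2.821×10^-12 F. dV/dt = V₀ω·−sin(ωt); at ωt = 1.20192 rad this factor is -0.9327.
I_d = C dV/dt = (2.821×10^-12)(115)(6260)(-0.9327) = -1.89×10^-6 A.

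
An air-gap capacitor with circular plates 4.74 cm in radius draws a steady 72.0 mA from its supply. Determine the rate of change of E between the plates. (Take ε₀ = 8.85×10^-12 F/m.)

1.15×10^12 V/(m·s)

The displacement current between the plates equals the conduction current, I_d = 72.0 mA.
Since I_d = ε₀ A dE/dt, dE/dt = I_d/(ε₀A) = (0.0720)/((8.85×10^-12)(7.058×10^-3)) = 1.15×10^12 V/(m·s).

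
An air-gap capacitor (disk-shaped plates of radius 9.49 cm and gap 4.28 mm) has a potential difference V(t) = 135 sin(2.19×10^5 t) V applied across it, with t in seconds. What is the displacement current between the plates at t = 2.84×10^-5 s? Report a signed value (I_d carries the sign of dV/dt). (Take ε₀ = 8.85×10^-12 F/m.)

1.73×10^-3 A

dV/dt = (135)(2.19×10^5)·cos(6.2196) = 2.951×10^7 V/s.
I_d = C dV/dt with C = ε₀A/d = (8.85×10^-12)(0.02829)/(4.28×10^-3) = 5.850×10^-11 F, so I_d = (5.850×10^-11)(2.951×10^7) = 1.73×10^-3 A.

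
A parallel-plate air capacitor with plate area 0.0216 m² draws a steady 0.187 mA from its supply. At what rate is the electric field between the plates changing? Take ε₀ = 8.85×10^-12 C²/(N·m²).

The displacement current between the plates equals the conduction current, I_d = 0.187 mA.
Since I_d = ε₀ A dE/dt, dE/dt = I_d/(ε₀A) = (1.87×10^-4)/((8.85×10^-12)(0.0216)) = 9.78×10^8 V/(m·s).

9.78×10^8 V/(m·s)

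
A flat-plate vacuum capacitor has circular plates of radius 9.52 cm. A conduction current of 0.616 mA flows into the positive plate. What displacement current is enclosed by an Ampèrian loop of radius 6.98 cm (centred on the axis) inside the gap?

3.31×10^-4 A

By continuity the displacement current in the gap matches the conduction current: I_d = 6.16×10^-4 A.
The field is uniform, so I_d,enc = I_d (r/R)² = (6.16×10^-4)(6.98/9.52)² = 3.31×10^-4 A.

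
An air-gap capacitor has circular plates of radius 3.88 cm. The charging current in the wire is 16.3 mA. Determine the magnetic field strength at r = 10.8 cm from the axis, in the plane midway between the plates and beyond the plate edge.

By continuity the displacement current in the gap matches the conduction current: I_d = 0.0163 A.
Outside the plates the loop encloses all of I_d, so B·2πr = μ₀ I_d and B = 3.02×10^-8 T.

3.02×10^-8 T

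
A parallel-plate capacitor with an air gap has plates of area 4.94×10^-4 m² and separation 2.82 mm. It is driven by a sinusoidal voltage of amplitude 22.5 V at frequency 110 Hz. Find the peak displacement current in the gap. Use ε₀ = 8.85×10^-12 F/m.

2.41×10^-8 A

(dE/dt)_max = V₀ω/d = 5.515×10^6 V/(m·s); ω = 2πf = 691.2 rad/s.
I_d,max = ε₀ A (dE/dt)_max = (8.85×10^-12)(4.94×10^-4)(5.515×10^6) = 2.41×10^-8 A.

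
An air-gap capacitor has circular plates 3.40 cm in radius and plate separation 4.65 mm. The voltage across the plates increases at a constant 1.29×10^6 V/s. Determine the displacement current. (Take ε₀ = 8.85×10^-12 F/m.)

C = ε₀A/d = (8.85×10^-12)(3.632×10^-3)/(4.65×10^-3) = 6.913×10^-12 F.
I_d = C dV/dt = (6.913×10^-12)(1.29×10^6) = 8.92×10^-6 A.

8.92×10^-6 A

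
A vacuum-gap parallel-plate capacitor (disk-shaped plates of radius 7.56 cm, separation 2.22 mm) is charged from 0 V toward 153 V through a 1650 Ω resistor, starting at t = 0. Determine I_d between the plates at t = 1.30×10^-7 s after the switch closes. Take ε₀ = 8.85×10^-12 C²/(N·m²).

0.0308 A

C = ε₀A/d = (8.85×10^-12)(0.01796)/(2.22×10^-3) = 7.160×10^-11 F, so τ = RC = 1.181×10^-7 s.
The conduction current is I(t) = (V₀/R) e^(−t/τ), and the displacement current between the plates equals it.
t/τ = 1.101; I_d = (153/1650) · e^(−1.101) = (0.09273)(0.3325) = 0.0308 A.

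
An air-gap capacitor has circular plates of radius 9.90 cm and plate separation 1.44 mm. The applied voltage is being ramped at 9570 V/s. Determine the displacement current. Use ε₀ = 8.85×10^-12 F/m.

E = V/d so dE/dt = (dV/dt)/d = 6.646×10^6 V/(m·s), and I_d = ε₀ A dE/dt = (8.85×10^-12)(0.03079)(6.646×10^6) = 1.81×10^-6 A.

1.81×10^-6 A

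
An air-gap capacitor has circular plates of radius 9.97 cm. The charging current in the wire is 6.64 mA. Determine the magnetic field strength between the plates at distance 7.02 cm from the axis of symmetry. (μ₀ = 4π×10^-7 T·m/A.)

No conduction current crosses the gap, so I_d there equals the 6.64×10^-3 A in the leads.
For r < R the Ampère–Maxwell law gives B(2πr) = μ₀ I_d (r²/R²), so B = μ₀ I_d r/(2πR²) = (4π×10^-7)(6.64×10^-3)(0.0702)/(2π·0.0997²) = 9.38×10^-9 T.

9.38×10^-9 T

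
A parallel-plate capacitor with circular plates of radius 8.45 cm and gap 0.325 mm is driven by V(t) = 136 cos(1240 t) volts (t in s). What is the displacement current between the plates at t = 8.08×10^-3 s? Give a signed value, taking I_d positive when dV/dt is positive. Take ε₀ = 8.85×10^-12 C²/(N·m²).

dE/dt = (V₀ω/d)·−sin(ωt) with ωt = 10.0192 rad: (136)(1240)(0.5600)/(3.25×10^-4) = 2.906×10^8 V/(m·s).
I_d = ε₀ A dE/dt = (8.85×10^-12)(0.02243)(2.906×10^8) = 5.77×10^-5 A.

5.77×10^-5 A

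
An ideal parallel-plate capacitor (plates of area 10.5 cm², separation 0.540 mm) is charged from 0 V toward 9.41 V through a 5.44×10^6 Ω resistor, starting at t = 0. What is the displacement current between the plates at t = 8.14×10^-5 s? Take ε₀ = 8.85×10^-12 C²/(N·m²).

7.25×10^-7 A

With C = ε₀A/d = (8.85×10^-12)(1.05×10^-3)/(5.40×10^-4) = 1.721×10^-11 F, the time constant is τ = RC = 9.362×10^-5 s, so t/τ = 0.8695 and e^(−t/τ) = 0.4192.
I_d = I_cond = (V₀/R) e^(−t/τ) = (1.730×10^-6)(0.4192) = 7.25×10^-7 A.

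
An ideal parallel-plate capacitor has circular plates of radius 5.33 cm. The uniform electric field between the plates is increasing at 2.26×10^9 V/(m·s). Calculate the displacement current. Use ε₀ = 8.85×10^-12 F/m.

With a uniform field, Φ_E = EA, so I_d = ε₀ A dE/dt = 1.79×10^-4 A.

1.79×10^-4 A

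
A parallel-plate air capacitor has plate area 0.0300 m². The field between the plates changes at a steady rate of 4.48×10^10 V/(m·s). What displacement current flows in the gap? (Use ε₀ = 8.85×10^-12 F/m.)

With a uniform field, Φ_E = EA, so I_d = ε₀ A dE/dt = 0.0119 A.

0.0119 A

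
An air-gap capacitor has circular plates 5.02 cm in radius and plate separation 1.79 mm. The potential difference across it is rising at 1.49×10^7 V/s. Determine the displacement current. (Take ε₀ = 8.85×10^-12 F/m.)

C = ε₀A/d = (8.85×10^-12)(7.917×10^-3)/(1.79×10^-3) = 3.914×10^-11 F.
I_d = C dV/dt = (3.914×10^-11)(1.49×10^7) = 5.83×10^-4 A.

5.83×10^-4 A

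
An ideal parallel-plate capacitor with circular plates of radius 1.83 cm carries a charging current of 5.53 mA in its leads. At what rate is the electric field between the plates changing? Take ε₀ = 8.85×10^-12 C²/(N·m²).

The displacement current between the plates equals the conduction current, I_d = 5.53 mA.
Then dE/dt = I_d/(ε₀A) = 5.94×10^11 V/(m·s).

5.94×10^11 V/(m·s)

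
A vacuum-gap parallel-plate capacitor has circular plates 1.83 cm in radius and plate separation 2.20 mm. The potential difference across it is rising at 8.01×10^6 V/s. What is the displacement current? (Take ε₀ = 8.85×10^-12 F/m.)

E = V/d so dE/dt = (dV/dt)/d = 3.641×10^9 V/(m·s), and I_d = ε₀ A dE/dt = (8.85×10^-12)(1.052×10^-3)(3.641×10^9) = 3.39×10^-5 A.

3.39×10^-5 A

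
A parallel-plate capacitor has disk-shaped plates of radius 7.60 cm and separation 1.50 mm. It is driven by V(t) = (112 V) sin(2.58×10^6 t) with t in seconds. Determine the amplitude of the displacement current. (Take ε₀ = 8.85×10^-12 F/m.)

0.0309 A

The displacement current equals the conduction current C dV/dt, which peaks at C V₀ ω.
With C = ε₀A/d = (8.85×10^-12)(0.01815)/(1.50×10^-3) = 1.071×10^-10 F and ω = 2.58×10^6 rad/s, I_d,max = (1.071×10^-10)(112)(2.58×10^6) = 0.0309 A.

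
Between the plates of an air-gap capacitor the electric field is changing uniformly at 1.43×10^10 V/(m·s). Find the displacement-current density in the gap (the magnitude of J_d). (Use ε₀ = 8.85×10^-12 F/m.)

0.127 A/m²

J_d = ε₀ dE/dt = (8.85×10^-12)(1.43×10^10) = 0.127 A/m².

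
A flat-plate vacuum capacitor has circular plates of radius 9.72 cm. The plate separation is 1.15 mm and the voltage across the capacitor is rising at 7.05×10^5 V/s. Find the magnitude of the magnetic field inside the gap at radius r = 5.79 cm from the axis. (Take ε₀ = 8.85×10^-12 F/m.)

1.97×10^-10 T

I_d = C dV/dt with C = ε₀πR²/d = 2.284×10^-10 F, so I_d = (2.284×10^-10)(7.05×10^5) = 1.610×10^-4 A.
For r < R the Ampère–Maxwell law gives B(2πr) = μ₀ I_d (r²/R²), so B = μ₀ I_d r/(2πR²) = (4π×10^-7)(1.610×10^-4)(0.0579)/(2π·0.0972²) = 1.97×10^-10 T.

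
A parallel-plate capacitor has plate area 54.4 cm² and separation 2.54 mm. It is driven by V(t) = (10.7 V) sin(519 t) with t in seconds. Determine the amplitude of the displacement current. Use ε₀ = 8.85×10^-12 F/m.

(dE/dt)_max = V₀ω/d = 2.186×10^6 V/(m·s); ω = 519 rad/s.
I_d,max = ε₀ A (dE/dt)_max = (8.85×10^-12)(5.44×10^-3)(2.186×10^6) = 1.05×10^-7 A.

1.05×10^-7 A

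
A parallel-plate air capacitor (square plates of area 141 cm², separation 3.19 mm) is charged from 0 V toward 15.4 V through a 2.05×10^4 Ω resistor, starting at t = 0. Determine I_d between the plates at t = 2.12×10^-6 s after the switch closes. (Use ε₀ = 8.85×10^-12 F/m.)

With C = ε₀A/d = (8.85×10^-12)(0.0141)/(3.19×10^-3) = 3.912×10^-11 F, the time constant is τ = RC = 8.020×10^-7 s, so t/τ = 2.643 and e^(−t/τ) = 0.07115.
I_d = I_cond = (V₀/R) e^(−t/τ) = (7.512×10^-4)(0.07115) = 5.34×10^-5 A.

5.34×10^-5 A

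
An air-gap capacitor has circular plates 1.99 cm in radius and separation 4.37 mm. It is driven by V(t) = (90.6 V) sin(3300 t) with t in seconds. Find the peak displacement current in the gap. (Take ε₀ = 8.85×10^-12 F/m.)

7.53×10^-7 A

C = ε₀A/d = (8.85×10^-12)(1.244×10^-3)/(4.37×10^-3) = 2.519×10^-12 F; ω = 3300 rad/s.
I_d = C dV/dt, so |I_d|_max = C V₀ ω = (2.519×10^-12)(90.6)(3300) = 7.53×10^-7 A.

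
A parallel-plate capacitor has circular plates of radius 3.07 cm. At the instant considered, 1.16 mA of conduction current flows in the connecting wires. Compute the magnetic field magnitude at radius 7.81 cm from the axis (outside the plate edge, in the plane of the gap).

2.97×10^-9 T

Between the plates the displacement current equals the wire current: I_d = 1.16 mA = 1.16×10^-3 A.
For r ≥ R the full I_d is enclosed: B = μ₀ I_d/(2πr) = (4π×10^-7)(1.16×10^-3)/(2π·0.0781) = 2.97×10^-9 T.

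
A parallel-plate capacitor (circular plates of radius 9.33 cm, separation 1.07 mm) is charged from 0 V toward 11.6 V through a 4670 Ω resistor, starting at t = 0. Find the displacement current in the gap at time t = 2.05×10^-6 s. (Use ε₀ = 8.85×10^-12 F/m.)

C = ε₀A/d = (8.85×10^-12)(0.02735)/(1.07×10^-3) = 2.262×10^-10 F and τ = RC = 1.056×10^-6 s. I_d in the gap equals the RC charging current.
I_d(t) = (V₀/R) e^(−t/τ) = 2.484×10^-3 · e^(−1.941) = 3.57×10^-4 A.

3.57×10^-4 A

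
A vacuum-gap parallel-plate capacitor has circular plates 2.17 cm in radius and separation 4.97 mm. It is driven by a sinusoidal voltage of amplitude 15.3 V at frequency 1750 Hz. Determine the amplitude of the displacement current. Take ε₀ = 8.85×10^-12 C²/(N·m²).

(dE/dt)_max = V₀ω/d = 3.386×10^7 V/(m·s); ω = 2πf = 1.100×10^4 rad/s.
I_d,max = ε₀ A (dE/dt)_max = (8.85×10^-12)(1.479×10^-3)(3.386×10^7) = 4.43×10^-7 A.

4.43×10^-7 A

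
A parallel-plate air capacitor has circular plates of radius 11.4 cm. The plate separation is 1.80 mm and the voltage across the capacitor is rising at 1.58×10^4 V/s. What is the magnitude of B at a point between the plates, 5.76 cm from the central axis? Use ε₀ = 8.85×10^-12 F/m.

I_d = C dV/dt with C = ε₀πR²/d = 2.007×10^-10 F, so I_d = (2.007×10^-10)(1.58×10^4) = 3.171×10^-6 A.
∮B·dl = μ₀ I_d,enc with I_d,enc = I_d r²/R² = 8.095×10^-7 A; so B = μ₀ I_d,enc/(2πr) = 2.81×10^-12 T.

2.81×10^-12 T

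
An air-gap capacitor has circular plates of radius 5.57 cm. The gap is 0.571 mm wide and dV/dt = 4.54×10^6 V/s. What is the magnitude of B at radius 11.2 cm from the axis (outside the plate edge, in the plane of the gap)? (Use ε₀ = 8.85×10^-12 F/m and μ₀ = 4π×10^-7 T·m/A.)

1.22×10^-9 T

dE/dt = (dV/dt)/d = 7.951×10^9 V/(m·s); I_d = ε₀(πR²)(dE/dt) = (8.85×10^-12)(9.747×10^-3)(7.951×10^9) = 6.859×10^-4 A.
With r > R the enclosed displacement current is the full I_d; B = μ₀ I_d / (2πr) = 1.22×10^-9 T.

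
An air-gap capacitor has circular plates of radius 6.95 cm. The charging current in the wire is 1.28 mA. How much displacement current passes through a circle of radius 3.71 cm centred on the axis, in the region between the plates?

By continuity the displacement current in the gap matches the conduction current: I_d = 1.28×10^-3 A.
The field is uniform, so I_d,enc = I_d (r/R)² = (1.28×10^-3)(3.71/6.95)² = 3.65×10^-4 A.

3.65×10^-4 A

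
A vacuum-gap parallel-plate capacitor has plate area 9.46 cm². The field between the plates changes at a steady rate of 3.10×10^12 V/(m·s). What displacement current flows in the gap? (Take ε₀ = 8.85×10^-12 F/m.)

0.0260 A

The displacement current is ε₀ times dΦ_E/dt = ε₀ A dE/dt = (8.85×10^-12)(9.46×10^-4)(3.10×10^12) = 0.0260 A.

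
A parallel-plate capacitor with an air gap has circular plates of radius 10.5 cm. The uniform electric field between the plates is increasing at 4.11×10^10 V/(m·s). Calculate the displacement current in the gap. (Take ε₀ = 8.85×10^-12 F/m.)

The displacement current is ε₀ times dΦ_E/dt = ε₀ A dE/dt = (8.85×10^-12)(0.03464)(4.11×10^10) = 0.0126 A.

0.0126 A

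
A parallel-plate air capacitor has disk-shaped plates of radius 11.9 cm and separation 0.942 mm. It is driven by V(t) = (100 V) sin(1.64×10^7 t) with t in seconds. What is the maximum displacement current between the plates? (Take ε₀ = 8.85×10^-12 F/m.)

0.685 A

(dE/dt)_max = V₀ω/d = 1.741×10^12 V/(m·s); ω = 1.64×10^7 rad/s.
I_d,max = ε₀ A (dE/dt)_max = (8.85×10^-12)(0.04449)(1.741×10^12) = 0.685 A.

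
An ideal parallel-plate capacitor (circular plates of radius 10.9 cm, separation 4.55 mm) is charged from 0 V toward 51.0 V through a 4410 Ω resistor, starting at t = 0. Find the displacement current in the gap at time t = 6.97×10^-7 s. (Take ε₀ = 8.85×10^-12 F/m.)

C = ε₀A/d = (8.85×10^-12)(0.03733)/(4.55×10^-3) = 7.261×10^-11 F, so τ = RC = 3.202×10^-7 s.
The conduction current is I(t) = (V₀/R) e^(−t/τ), and the displacement current between the plates equals it.
t/τ = 2.177; I_d = (51.0/4410) · e^(−2.177) = (0.01156)(0.1134) = 1.31×10^-3 A.

1.31×10^-3 A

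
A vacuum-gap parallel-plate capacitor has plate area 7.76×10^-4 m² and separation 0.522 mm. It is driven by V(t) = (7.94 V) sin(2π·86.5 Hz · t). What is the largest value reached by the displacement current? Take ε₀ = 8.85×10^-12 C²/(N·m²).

5.68×10^-8 A

C = ε₀A/d = (8.85×10^-12)(7.76×10^-4)/(5.22×10^-4) = 1.316×10^-11 F; ω = 2πf = 543.5 rad/s.
I_d = C dV/dt, so |I_d|_max = C V₀ ω = (1.316×10^-11)(7.94)(543.5) = 5.68×10^-8 A.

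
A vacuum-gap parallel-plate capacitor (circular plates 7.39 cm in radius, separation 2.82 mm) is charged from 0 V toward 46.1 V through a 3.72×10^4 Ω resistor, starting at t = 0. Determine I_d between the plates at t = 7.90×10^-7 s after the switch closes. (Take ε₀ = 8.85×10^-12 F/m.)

C = ε₀A/d = (8.85×10^-12)(0.01716)/(2.82×10^-3) = 5.385×10^-11 F and τ = RC = 2.003×10^-6 s. I_d in the gap equals the RC charging current.
I_d(t) = (V₀/R) e^(−t/τ) = 1.239×10^-3 · e^(−0.3944) = 8.35×10^-4 A.

8.35×10^-4 A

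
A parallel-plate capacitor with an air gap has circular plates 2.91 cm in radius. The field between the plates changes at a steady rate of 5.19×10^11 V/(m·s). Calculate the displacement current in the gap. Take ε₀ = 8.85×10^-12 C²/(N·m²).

0.0122 A

The displacement current is ε₀ times dΦ_E/dt = ε₀ A dE/dt = (8.85×10^-12)(2.660×10^-3)(5.19×10^11) = 0.0122 A.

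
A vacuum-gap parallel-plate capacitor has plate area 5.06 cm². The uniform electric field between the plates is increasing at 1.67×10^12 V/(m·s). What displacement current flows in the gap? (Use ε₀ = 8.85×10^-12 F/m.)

7.48×10^-3 A

With a uniform field, Φ_E = EA, so I_d = ε₀ A dE/dt = 7.48×10^-3 A.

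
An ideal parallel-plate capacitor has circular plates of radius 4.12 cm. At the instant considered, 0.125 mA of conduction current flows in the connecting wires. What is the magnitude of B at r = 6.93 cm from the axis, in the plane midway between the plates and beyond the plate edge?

Between the plates the displacement current equals the wire current: I_d = 0.125 mA = 1.25×10^-4 A.
Outside the plates the loop encloses all of I_d, so B·2πr = μ₀ I_d and B = 3.61×10^-10 T.

3.61×10^-10 T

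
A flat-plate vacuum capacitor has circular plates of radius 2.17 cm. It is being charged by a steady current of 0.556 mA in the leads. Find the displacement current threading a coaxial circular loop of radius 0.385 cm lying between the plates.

1.75×10^-5 A

No conduction current crosses the gap, so I_d there equals the 5.56×10^-4 A in the leads.
The field is uniform, so I_d,enc = I_d (r/R)² = (5.56×10^-4)(0.385/2.17)² = 1.75×10^-5 A.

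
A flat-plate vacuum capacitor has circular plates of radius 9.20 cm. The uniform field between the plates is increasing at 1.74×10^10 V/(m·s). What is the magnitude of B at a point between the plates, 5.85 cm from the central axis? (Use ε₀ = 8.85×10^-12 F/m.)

5.66×10^-9 T

I_d = ε₀ dΦ_E/dt = ε₀ πR² (dE/dt) = (8.85×10^-12)(0.02659)(1.74×10^10) = 4.095×10^-3 A through the full plate area.
∮B·dl = μ₀ I_d,enc with I_d,enc = I_d r²/R² = 1.656×10^-3 A; so B = μ₀ I_d,enc/(2πr) = 5.66×10^-9 T.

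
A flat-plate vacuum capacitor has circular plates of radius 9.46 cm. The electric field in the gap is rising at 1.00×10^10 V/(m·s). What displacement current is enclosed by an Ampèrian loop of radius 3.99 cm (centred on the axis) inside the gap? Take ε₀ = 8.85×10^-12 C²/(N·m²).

4.43×10^-4 A

Total displacement current: I_d = ε₀(πR²)(dE/dt) = (8.85×10^-12)(0.02811)(1.00×10^10) = 2.488×10^-3 A.
The field is uniform, so I_d,enc = I_d (r/R)² = (2.488×10^-3)(3.99/9.46)² = 4.43×10^-4 A.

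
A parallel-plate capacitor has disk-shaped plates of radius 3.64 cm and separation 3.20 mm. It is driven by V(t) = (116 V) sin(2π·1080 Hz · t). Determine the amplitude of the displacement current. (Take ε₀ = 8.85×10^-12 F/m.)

C = ε₀A/d = (8.85×10^-12)(4.162×10^-3)/(3.20×10^-3) = 1.151×10^-11 F; ω = 2πf = 6786 rad/s.
I_d = C dV/dt, so |I_d|_max = C V₀ ω = (1.151×10^-11)(116)(6786) = 9.06×10^-6 A.

9.06×10^-6 A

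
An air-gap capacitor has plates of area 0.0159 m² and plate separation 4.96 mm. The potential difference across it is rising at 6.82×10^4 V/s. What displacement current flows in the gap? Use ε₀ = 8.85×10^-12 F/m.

1.93×10^-6 A

The field between the plates is E = V/d, so dE/dt = (6.82×10^4)/(4.96×10^-3 m) = 1.375×10^7 V/(m·s).
I_d = ε₀ A (dE/dt) = (8.85×10^-12)(0.0159)(1.375×10^7) = 1.93×10^-6 A.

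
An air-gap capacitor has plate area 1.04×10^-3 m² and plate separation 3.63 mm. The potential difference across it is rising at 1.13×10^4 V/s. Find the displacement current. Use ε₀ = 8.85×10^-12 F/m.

2.87×10^-8 A

The field between the plates is E = V/d, so dE/dt = (1.13×10^4)/(3.63×10^-3 m) = 3.113×10^6 V/(m·s).
I_d = ε₀ A (dE/dt) = (8.85×10^-12)(1.04×10^-3)(3.113×10^6) = 2.87×10^-8 A.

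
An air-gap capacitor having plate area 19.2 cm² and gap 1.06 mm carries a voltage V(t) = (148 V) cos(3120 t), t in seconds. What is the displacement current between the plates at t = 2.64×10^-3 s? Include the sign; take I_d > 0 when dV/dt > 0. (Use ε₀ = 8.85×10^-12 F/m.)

C = ε₀A/d = (8.85×10^-12)(1.92×10^-3)/(1.06×10^-3) = 1.603×10^-11 F. dV/dt = V₀ω·−sin(ωt); at ωt = 8.2368 rad this factor is -0.9276.
I_d = C dV/dt = (1.603×10^-11)(148)(3120)(-0.9276) = -6.87×10^-6 A.

-6.87×10^-6 A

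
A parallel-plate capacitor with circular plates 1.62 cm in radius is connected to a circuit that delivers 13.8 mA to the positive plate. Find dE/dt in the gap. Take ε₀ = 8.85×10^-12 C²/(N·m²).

The displacement current between the plates equals the conduction current, I_d = 13.8 mA.
Then dE/dt = I_d/(ε₀A) = 1.89×10^12 V/(m·s).

1.89×10^12 V/(m·s)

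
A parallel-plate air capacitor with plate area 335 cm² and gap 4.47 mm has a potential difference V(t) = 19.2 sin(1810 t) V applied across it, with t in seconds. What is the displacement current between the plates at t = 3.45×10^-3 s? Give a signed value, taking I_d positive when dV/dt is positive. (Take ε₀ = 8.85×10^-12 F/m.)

C = ε₀A/d = (8.85×10^-12)(0.0335)/(4.47×10^-3) = 6.633×10^-11 F. dV/dt = V₀ω·cos(ωt); at ωt = 6.2445 rad this factor is 0.9993.
I_d = C dV/dt = (6.633×10^-11)(19.2)(1810)(0.9993) = 2.30×10^-6 A.

2.30×10^-6 A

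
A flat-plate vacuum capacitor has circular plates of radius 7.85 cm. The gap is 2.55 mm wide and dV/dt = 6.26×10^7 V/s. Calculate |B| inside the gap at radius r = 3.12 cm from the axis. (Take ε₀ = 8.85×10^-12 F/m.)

With E = V/d, dE/dt = 2.455×10^10 V/(m·s) and πR² = 0.01936 m², giving I_d = ε₀ πR² dE/dt = 4.206×10^-3 A.
∮B·dl = μ₀ I_d,enc with I_d,enc = I_d r²/R² = 6.644×10^-4 A; so B = μ₀ I_d,enc/(2πr) = 4.26×10^-9 T.

4.26×10^-9 T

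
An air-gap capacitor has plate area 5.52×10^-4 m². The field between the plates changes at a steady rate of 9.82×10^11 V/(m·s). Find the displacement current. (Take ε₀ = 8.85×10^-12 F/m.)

The displacement current is ε₀ times dΦ_E/dt = ε₀ A dE/dt = (8.85×10^-12)(5.52×10^-4)(9.82×10^11) = 4.80×10^-3 A.

4.80×10^-3 A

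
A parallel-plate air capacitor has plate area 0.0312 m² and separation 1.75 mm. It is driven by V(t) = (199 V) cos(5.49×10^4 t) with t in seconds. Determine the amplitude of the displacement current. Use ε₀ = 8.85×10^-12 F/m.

C = ε₀A/d = (8.85×10^-12)(0.0312)/(1.75×10^-3) = 1.578×10^-10 F; ω = 5.49×10^4 rad/s.
I_d = C dV/dt, so |I_d|_max = C V₀ ω = (1.578×10^-10)(199)(5.49×10^4) = 1.72×10^-3 A.

1.72×10^-3 A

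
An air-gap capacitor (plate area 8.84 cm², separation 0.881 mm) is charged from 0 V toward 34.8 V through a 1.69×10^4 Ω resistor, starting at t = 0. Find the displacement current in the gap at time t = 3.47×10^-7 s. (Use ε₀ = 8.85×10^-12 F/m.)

2.04×10^-4 A

C = ε₀A/d = (8.85×10^-12)(8.84×10^-4)/(8.81×10^-4) = 8.880×10^-12 F and τ = RC = 1.501×10^-7 s. I_d in the gap equals the RC charging current.
I_d(t) = (V₀/R) e^(−t/τ) = 2.059×10^-3 · e^(−2.312) = 2.04×10^-4 A.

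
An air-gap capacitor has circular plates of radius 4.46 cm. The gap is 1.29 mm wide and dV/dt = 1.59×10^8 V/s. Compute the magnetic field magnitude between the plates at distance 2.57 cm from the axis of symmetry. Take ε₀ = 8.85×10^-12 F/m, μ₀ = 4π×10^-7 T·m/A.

With E = V/d, dE/dt = 1.233×10^11 V/(m·s) and πR² = 6.249×10^-3 m², giving I_d = ε₀ πR² dE/dt = 6.819×10^-3 A.
An Ampèrian loop of radius r encloses a fraction (r/R)² of I_d. Then B·2πr = μ₀ I_d (r/R)², giving B = μ₀ I_d r/(2πR²) = 1.76×10^-8 T.

1.76×10^-8 T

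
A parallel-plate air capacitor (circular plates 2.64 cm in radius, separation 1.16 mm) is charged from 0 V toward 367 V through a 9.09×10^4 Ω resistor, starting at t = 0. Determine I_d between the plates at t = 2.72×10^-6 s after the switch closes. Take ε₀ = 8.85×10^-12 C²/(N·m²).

C = ε₀A/d = (8.85×10^-12)(2.190×10^-3)/(1.16×10^-3) = 1.671×10^-11 F, so τ = RC = 1.519×10^-6 s.
The conduction current is I(t) = (V₀/R) e^(−t/τ), and the displacement current between the plates equals it.
t/τ = 1.791; I_d = (367/9.09×10^4) · e^(−1.791) = (4.037×10^-3)(0.1668) = 6.73×10^-4 A.

6.73×10^-4 A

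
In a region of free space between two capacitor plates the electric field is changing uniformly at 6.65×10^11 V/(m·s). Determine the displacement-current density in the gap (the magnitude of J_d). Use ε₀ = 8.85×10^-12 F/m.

J_d = ε₀ dE/dt = (8.85×10^-12)(6.65×10^11) = 5.89 A/m².

5.89 A/m²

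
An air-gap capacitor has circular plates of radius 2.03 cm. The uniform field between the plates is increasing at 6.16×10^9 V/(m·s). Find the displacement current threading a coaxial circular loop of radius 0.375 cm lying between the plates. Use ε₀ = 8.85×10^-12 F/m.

2.41×10^-6 A

I_d = ε₀ dΦ_E/dt = ε₀ πR² (dE/dt) = (8.85×10^-12)(1.295×10^-3)(6.16×10^9) = 7.060×10^-5 A through the full plate area.
The field is uniform, so I_d,enc = I_d (r/R)² = (7.060×10^-5)(0.375/2.03)² = 2.41×10^-6 A.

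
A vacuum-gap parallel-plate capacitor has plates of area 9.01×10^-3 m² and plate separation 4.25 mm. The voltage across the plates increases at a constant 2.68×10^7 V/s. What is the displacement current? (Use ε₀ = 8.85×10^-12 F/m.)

E = V/d so dE/dt = (dV/dt)/d = 6.306×10^9 V/(m·s), and I_d = ε₀ A dE/dt = (8.85×10^-12)(9.01×10^-3)(6.306×10^9) = 5.03×10^-4 A.

5.03×10^-4 A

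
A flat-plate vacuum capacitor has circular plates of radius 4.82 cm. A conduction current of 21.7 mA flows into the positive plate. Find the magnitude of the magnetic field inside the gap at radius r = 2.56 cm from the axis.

4.78×10^-8 T

No conduction current crosses the gap, so I_d there equals the 0.0217 A in the leads.
An Ampèrian loop of radius r encloses a fraction (r/R)² of I_d. Then B·2πr = μ₀ I_d (r/R)², giving B = μ₀ I_d r/(2πR²) = 4.78×10^-8 T.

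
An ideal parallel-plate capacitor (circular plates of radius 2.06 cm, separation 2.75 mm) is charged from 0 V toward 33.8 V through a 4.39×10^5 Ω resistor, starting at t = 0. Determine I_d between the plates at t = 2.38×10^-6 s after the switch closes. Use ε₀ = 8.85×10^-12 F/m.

2.18×10^-5 A

C = ε₀A/d = (8.85×10^-12)(1.333×10^-3)/(2.75×10^-3) = 4.290×10^-12 F and τ = RC = 1.883×10^-6 s. I_d in the gap equals the RC charging current.
I_d(t) = (V₀/R) e^(−t/τ) = 7.699×10^-5 · e^(−1.264) = 2.18×10^-5 A.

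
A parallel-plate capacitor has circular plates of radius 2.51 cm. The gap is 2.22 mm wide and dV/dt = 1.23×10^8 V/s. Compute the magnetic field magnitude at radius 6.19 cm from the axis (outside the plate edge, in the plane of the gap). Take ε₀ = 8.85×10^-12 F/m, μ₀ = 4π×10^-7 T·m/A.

I_d = C dV/dt with C = ε₀πR²/d = 7.889×10^-12 F, so I_d = (7.889×10^-12)(1.23×10^8) = 9.703×10^-4 A.
Outside the plates the loop encloses all of I_d, so B·2πr = μ₀ I_d and B = 3.14×10^-9 T.

3.14×10^-9 T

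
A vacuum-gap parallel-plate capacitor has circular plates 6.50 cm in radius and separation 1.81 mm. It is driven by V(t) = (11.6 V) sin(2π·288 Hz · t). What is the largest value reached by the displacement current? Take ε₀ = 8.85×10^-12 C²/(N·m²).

The displacement current equals the conduction current C dV/dt, which peaks at C V₀ ω.
With C = ε₀A/d = (8.85×10^-12)(0.01327)/(1.81×10^-3) = 6.488×10^-11 F and ω = 2πf = 1810 rad/s, I_d,max = (6.488×10^-11)(11.6)(1810) = 1.36×10^-6 A.

1.36×10^-6 A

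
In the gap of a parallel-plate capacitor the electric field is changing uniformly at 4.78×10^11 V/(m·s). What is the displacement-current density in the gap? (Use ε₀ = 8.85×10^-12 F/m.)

The displacement-current density is ε₀ ∂E/∂t = (8.85×10^-12)(4.78×10^11) = 4.23 A/m².

4.23 A/m²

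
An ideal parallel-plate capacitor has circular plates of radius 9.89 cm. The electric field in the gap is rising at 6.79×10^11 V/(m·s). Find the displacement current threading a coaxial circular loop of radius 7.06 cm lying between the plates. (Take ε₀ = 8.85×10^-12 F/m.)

0.0941 A

Total displacement current: I_d = ε₀(πR²)(dE/dt) = (8.85×10^-12)(0.03073)(6.79×10^11) = 0.1847 A.
Since J_d is uniform, the enclosed fraction is (r/R)² = 0.5096, giving I_d,enc = 0.0941 A.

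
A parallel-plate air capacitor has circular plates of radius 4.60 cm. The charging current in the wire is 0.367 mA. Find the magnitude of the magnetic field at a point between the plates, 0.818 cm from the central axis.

By continuity the displacement current in the gap matches the conduction current: I_d = 3.67×10^-4 A.
An Ampèrian loop of radius r encloses a fraction (r/R)² of I_d. Then B·2πr = μ₀ I_d (r/R)², giving B = μ₀ I_d r/(2πR²) = 2.84×10^-10 T.

2.84×10^-10 T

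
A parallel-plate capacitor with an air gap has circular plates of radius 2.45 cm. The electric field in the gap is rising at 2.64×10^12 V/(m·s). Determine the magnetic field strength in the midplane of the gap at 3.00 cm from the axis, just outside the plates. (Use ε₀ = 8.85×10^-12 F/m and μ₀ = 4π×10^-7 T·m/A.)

2.94×10^-7 T

Through the whole plate area (πR² = 1.886×10^-3 m²), I_d = ε₀ πR² dE/dt = 0.04406 A.
Outside the plates the loop encloses all of I_d, so B·2πr = μ₀ I_d and B = 2.94×10^-7 T.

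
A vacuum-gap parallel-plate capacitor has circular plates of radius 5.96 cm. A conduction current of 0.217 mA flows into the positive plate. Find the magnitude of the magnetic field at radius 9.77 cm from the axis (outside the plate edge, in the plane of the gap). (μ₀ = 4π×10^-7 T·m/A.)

4.44×10^-10 T

By continuity the displacement current in the gap matches the conduction current: I_d = 2.17×10^-4 A.
With r > R the enclosed displacement current is the full I_d; B = μ₀ I_d / (2πr) = 4.44×10^-10 T.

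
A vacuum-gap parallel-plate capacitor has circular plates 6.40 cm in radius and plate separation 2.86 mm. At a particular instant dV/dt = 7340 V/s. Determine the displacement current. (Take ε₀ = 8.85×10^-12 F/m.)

The displacement current equals the charging current C dV/dt. With C = ε₀A/d = (8.85×10^-12)(0.01287)/(2.86×10^-3) = 3.983×10^-11 F, I_d = (3.983×10^-11)(7340) = 2.92×10^-7 A.

2.92×10^-7 A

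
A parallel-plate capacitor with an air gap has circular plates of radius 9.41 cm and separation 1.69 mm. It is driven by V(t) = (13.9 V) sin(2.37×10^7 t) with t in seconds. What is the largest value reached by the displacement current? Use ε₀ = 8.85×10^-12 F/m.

0.0480 A

The displacement current equals the conduction current C dV/dt, which peaks at C V₀ ω.
With C = ε₀A/d = (8.85×10^-12)(0.02782)/(1.69×10^-3) = 1.457×10^-10 F and ω = 2.37×10^7 rad/s, I_d,max = (1.457×10^-10)(13.9)(2.37×10^7) = 0.0480 A.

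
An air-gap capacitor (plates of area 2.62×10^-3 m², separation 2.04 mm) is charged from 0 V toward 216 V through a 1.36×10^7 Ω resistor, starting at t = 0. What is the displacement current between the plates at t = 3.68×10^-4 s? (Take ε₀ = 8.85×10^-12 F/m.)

1.47×10^-6 A

With C = ε₀A/d = (8.85×10^-12)(2.62×10^-3)/(2.04×10^-3) = 1.137×10^-11 F, the time constant is τ = RC = 1.546×10^-4 s, so t/τ = 2.380 and e^(−t/τ) = 0.09255.
I_d = I_cond = (V₀/R) e^(−t/τ) = (1.588×10^-5)(0.09255) = 1.47×10^-6 A.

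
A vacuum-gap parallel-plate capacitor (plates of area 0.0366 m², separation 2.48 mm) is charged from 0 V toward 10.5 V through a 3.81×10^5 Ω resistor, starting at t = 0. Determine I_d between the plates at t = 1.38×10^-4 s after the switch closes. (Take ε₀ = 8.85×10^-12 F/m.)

With C = ε₀A/d = (8.85×10^-12)(0.0366)/(2.48×10^-3) = 1.306×10^-10 F, the time constant is τ = RC = 4.976×10^-5 s, so t/τ = 2.773 and e^(−t/τ) = 0.06247.
I_d = I_cond = (V₀/R) e^(−t/τ) = (2.756×10^-5)(0.06247) = 1.72×10^-6 A.

1.72×10^-6 A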